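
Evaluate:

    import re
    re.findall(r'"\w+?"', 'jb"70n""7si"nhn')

['"70n"', '"7si"']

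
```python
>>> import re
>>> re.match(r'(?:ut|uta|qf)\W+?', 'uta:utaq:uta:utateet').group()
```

`match` is anchored at position 0; if the pattern doesn't fit there, it returns None.
The match spans [0:4] → 'uta:'.

'uta:'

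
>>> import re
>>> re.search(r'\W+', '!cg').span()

(0, 1)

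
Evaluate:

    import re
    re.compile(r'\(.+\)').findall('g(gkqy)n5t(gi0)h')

`findall` yields the raw match text (1 of them) because the pattern has no groups.

['(gkqy)n5t(gi0)']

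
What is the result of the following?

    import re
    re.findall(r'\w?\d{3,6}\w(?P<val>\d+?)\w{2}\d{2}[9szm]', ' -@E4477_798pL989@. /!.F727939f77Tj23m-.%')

['798', '77']

The pattern matches optionally a word character, then 3 to 6 of a digit; then a word character; then one or more of a digit (lazy) (captured as 'val'); then exactly 2 of a word character, then exactly 2 of a digit, then one of [9szm].
Walking the string: at [3:17] match 'E4477_798pL989', group 1 = '798'; at [23:38] match 'F727939f77Tj23m', group 1 = '77'.
`findall` collects group 1 from each match (2 total).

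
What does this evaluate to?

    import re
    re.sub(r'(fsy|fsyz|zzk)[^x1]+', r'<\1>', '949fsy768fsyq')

Matches: at [3:13] → 'fsy768fsyq'.
`\1` in the replacement pulls in group 1's text for each match.

'949<fsy>'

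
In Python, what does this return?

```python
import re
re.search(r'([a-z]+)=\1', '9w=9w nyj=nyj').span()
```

(6, 13)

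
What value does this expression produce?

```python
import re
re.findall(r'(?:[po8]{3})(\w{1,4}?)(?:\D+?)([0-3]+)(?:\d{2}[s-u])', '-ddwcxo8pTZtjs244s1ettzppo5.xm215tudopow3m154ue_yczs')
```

The pattern matches exactly 3 of one of [po8] (non-capturing group); then 1 to 4 of a word character (lazy) (captured); then one or more of a non-digit (lazy) (non-capturing group); then one or more of a character in [0-3] (captured); then exactly 2 of a digit, then a character in [s-u] (non-capturing group).
Walking the string: at [6:18] match 'o8pTZtjs244s', groups = ('T', '2'); at [23:34] match 'ppo5.xm215t', groups = ('5', '2'); at [36:46] match 'opow3m154u', groups = ('w3', '1').
With 2 capturing groups, `findall` returns a 2-tuple per match.

[('T', '2'), ('5', '2'), ('w3', '1')]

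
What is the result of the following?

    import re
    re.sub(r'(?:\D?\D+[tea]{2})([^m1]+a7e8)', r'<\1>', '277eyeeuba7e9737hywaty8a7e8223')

The pattern matches optionally a non-digit, then one or more of a non-digit, then exactly 2 of one of [tea] (non-capturing group); then one or more of any character except [m1], then the literal 'a7e', then the literal '8' (captured).
Matches: at [3:27] → 'eyeeuba7e9737hywaty8a7e8'.
Each match is replaced using the text its own group 1 captured.

'277<uba7e9737hywaty8a7e8>223'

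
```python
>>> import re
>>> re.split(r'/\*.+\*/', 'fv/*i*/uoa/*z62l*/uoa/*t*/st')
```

['fv', 'st']

Matches to split on: at [2:26] → '/*i*/uoa/*z62l*/uoa/*t*/'.
The string is cut at each match, leaving 2 pieces.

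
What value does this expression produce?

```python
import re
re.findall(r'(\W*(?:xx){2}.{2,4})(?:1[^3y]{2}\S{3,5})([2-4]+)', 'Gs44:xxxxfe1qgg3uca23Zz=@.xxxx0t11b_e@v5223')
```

The pattern matches zero or more of a non-word character, then the literal 'xx' repeated 2 times, then 2 to 4 of any character (captured); then the literal '1', then exactly 2 of any character except [3y], then 3 to 5 of a non-whitespace character (non-capturing group); then one or more of a character in [2-4] (captured).
Matches: at [4:21] match ':xxxxfe1qgg3uca23', groups = (':xxxxfe', '23'); at [23:43] match '=@.xxxx0t11b_e@v5223', groups = ('=@.xxxx0t1', '23').
With 2 capturing groups, `findall` returns a 2-tuple per match.

[(':xxxxfe', '23'), ('=@.xxxx0t1', '23')]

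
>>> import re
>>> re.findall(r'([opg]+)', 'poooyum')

['pooo']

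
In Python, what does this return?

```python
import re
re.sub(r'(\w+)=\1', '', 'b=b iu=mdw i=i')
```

' iu=mdw '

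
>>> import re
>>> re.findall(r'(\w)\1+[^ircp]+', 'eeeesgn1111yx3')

['e']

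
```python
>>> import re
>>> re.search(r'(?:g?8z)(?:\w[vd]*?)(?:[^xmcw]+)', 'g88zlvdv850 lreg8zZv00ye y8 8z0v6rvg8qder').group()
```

'8zlvdv850 lreg8zZv00ye y8 8z0v6rvg8qder'

The match spans [2:41] → '8zlvdv850 lreg8zZv00ye y8 8z0v6rvg8qder'.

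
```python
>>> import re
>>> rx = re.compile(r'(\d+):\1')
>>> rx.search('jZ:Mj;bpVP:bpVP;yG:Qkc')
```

After group 1 captures some text, `\1` only succeeds where that same text appears again.
Here nothing in the string fits, so the call returns None.

None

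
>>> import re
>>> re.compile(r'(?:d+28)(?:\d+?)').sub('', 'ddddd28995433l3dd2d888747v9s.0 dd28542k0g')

Pattern: one or more of a literal 'd', then the literal '28' (non-capturing group); then one or more of a digit (lazy) (non-capturing group).
The `?` after the quantifier makes it lazy — it takes as little as possible before letting the rest of the pattern try.
Matches: at [0:8] → 'ddddd289'; at [31:36] → 'dd285'.
Every occurrence is swapped for ''.

'95433l3dd2d888747v9s.0 42k0g'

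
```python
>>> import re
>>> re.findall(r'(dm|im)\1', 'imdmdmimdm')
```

['dm']

`\1` has to match the exact text group 1 already captured.
Because there's exactly one group, `findall` drops the full match and keeps group 1 from the one hit.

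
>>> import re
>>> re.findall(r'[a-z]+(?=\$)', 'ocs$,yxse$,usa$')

['ocs', 'yxse', 'usa']

Because the assertion is zero-width, the text it checks is not consumed and won't appear in the result.
Matches: at [0:3] → 'ocs'; at [5:9] → 'yxse'; at [11:14] → 'usa'.
`findall` yields the raw match text (3 of them) because the pattern has no groups.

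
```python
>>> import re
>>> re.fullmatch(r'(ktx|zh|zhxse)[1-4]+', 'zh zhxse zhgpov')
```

None

For `fullmatch`, every character of the input must be accounted for by the pattern.
Here there's no way to consume every character, so the call returns None.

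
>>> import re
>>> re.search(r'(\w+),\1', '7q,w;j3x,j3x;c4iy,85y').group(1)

The backreference `\1` re-matches whatever the first group consumed, character for character.
`search` walks the string left to right and returns the first match it finds.
The match spans [5:12] → 'j3x,j3x'.
Captured: group 1 = 'j3x'.

'j3x'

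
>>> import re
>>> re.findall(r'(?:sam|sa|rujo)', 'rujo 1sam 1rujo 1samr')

['rujo', 'sam', 'rujo', 'sam']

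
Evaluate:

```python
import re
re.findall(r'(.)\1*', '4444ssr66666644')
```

['4', 's', 'r', '6', '4']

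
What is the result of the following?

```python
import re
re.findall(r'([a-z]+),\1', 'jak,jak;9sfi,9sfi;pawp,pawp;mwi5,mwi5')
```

['jak', 'pawp']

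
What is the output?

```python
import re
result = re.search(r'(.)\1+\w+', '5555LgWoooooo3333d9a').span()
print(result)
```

The backreference `\1` re-matches whatever the first group consumed, character for character.
`search` walks the string left to right and returns the first match it finds.
The match spans [0:20] → '5555LgWoooooo3333d9a'.
Captured: group 1 = '5'.

(0, 20)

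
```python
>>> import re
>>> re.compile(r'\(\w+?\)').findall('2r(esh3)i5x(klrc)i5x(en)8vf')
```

Matches: at [2:8] → '(esh3)'; at [11:17] → '(klrc)'; at [20:24] → '(en)'.
`findall` yields the raw match text (3 of them) because the pattern has no groups.

['(esh3)', '(klrc)', '(en)']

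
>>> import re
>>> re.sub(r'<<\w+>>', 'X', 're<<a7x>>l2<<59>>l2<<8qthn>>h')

Matches: at [2:9] → '<<a7x>>'; at [11:17] → '<<59>>'; at [19:28] → '<<8qthn>>'.
`sub` substitutes 'X' at each match site.

'reXl2Xl2Xh'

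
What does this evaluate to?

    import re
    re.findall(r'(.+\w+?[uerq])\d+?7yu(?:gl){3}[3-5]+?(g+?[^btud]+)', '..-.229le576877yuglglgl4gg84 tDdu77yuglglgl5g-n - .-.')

Pattern: one or more of any character, then one or more of a word character (lazy), then one of [uerq] (captured); then one or more of a digit (lazy); then the literal '7yu', then the literal 'gl' repeated 3 times, then one or more of a character in [3-5] (lazy); then one or more of a literal 'g' (lazy), then one or more of any character except [btud] (captured).
`findall` packs the 2 group values into a tuple for every match.

[('..-.229le576877yuglglgl4gg84 tDdu', 'g-n - .-.')]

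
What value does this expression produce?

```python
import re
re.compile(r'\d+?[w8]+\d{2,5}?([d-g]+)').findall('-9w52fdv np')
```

One capturing group, so `findall` returns just the captured substring from the one match — 1 in all.

['fd']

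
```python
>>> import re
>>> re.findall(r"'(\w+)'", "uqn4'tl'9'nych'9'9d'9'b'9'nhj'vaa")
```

Scanning left to right: at [4:8] match "'tl'", group 1 = 'tl'; at [9:15] match "'nych'", group 1 = 'nych'; at [16:20] match "'9d'", group 1 = '9d'; at [21:24] match "'b'", group 1 = 'b'; at [25:30] match "'nhj'", group 1 = 'nhj'.
Because there's exactly one group, `findall` drops the full match and keeps group 1 from each hit.

['tl', 'nych', '9d', 'b', 'nhj']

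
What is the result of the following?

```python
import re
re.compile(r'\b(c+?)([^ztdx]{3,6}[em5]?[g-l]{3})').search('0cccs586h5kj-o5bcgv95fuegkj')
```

None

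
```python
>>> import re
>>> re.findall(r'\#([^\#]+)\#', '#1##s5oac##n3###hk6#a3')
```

Walking the string: at [0:3] match '#1#', group 1 = '1'; at [3:10] match '#s5oac#', group 1 = 's5oac'; at [10:14] match '#n3#', group 1 = 'n3'; at [15:20] match '#hk6#', group 1 = 'hk6'.
One capturing group, so `findall` returns just the captured substring from each match — 4 in all.

['1', 's5oac', 'n3', 'hk6']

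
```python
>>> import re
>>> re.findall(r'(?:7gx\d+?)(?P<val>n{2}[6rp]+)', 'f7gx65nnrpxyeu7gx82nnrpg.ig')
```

['nnrp', 'nnrp']

This matches the literal '7gx', then one or more of a digit (lazy) (non-capturing group); then exactly 2 of the literal 'n', then one or more of one of [6rp] (captured as 'val').
Scanning left to right: at [1:10] match '7gx65nnrp', group 1 = 'nnrp'; at [14:23] match '7gx82nnrp', group 1 = 'nnrp'.
Because there's exactly one group, `findall` drops the full match and keeps group 1 from each hit.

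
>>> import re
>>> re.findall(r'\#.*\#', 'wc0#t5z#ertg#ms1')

Walking the string: at [3:13] → '#t5z#ertg#'.
With no groups in the pattern, `findall` gives back each whole match — 1 here.

['#t5z#ertg#']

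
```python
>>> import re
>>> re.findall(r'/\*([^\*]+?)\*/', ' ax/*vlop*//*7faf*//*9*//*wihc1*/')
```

['vlop', '7faf', '9', 'wihc1']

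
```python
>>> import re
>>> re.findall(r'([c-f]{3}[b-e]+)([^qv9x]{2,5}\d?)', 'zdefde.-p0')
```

[('defde', '.-p0')]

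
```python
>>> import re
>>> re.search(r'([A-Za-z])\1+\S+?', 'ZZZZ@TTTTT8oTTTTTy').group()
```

'ZZZZ@'

The backreference `\1` re-matches whatever the first group consumed, character for character.
The match spans [0:5] → 'ZZZZ@'.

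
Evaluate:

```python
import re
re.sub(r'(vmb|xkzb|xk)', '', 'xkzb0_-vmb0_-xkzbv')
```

'0_-0_-v'

Alternation isn't longest-match — the leftmost alternative that fits at this position is chosen.
Matches: at [0:4] → 'xkzb'; at [7:10] → 'vmb'; at [13:17] → 'xkzb'.
`sub` substitutes '' at each match site.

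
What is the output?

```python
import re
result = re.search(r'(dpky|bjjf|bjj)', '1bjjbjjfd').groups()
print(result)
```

('bjj',)

`search` walks the string left to right and returns the first match it finds.
The match spans [1:4] → 'bjj'.
Captured: group 1 = 'bjj'.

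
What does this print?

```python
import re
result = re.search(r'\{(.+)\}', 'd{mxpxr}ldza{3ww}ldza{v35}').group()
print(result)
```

`re.search` scans for the first position where the pattern succeeds.
The match spans [1:26] → '{mxpxr}ldza{3ww}ldza{v35}'.
Captured: group 1 = 'mxpxr}ldza{3ww}ldza{v35'.

{mxpxr}ldza{3ww}ldza{v35}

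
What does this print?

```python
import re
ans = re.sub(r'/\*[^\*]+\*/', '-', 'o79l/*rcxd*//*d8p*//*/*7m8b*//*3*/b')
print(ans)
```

`sub` substitutes '-' at each match site.

o79l--/*--b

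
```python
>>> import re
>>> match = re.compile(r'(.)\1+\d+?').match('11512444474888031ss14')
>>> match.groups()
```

('1',)

After group 1 captures some text, `\1` only succeeds where that same text appears again.
`re.match` won't scan ahead — the pattern has to work from the very first character.
The match spans [0:3] → '115'.
Captured: group 1 = '1'.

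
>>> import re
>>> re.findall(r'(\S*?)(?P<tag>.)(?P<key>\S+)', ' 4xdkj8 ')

Pattern: zero or more of a non-whitespace character (lazy) (captured); then any character (captured as 'tag'); then one or more of a non-whitespace character (captured as 'key').
Walking the string: at [0:7] match ' 4xdkj8', groups = ('', ' ', '4xdkj8').
With 3 capturing groups, `findall` returns a 3-tuple per match.

[('', ' ', '4xdkj8')]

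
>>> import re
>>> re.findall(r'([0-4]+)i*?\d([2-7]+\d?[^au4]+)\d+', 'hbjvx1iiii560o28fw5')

[('1', '60o28fw')]

This matches one or more of a character in [0-4] (captured); then zero or more of the literal 'i' (lazy), then a digit; then one or more of a character in [2-7], then optionally a digit, then one or more of any character except [au4] (captured); then one or more of a digit.
Matches: at [5:19] match '1iiii560o28fw5', groups = ('1', '60o28fw').
With 2 capturing groups, `findall` returns a 2-tuple per match.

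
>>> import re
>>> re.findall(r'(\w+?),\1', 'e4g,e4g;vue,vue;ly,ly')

`\1` has to match the exact text group 1 already captured.
Scanning left to right: at [0:7] match 'e4g,e4g', group 1 = 'e4g'; at [8:15] match 'vue,vue', group 1 = 'vue'; at [16:21] match 'ly,ly', group 1 = 'ly'.
With a single group, `findall` returns only what that group captured — 3 items.

['e4g', 'vue', 'ly']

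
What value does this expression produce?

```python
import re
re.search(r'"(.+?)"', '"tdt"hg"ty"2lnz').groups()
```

A `+?`/`*?`/`{m,n}?` starts at its minimum and grows only as far as needed for what follows to match.
`re.search` scans for the first position where the pattern succeeds.
The match spans [0:5] → '"tdt"'.
Captured: group 1 = 'tdt'.

('tdt',)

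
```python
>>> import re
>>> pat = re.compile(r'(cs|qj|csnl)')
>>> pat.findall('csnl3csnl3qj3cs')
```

['cs', 'cs', 'qj', 'cs']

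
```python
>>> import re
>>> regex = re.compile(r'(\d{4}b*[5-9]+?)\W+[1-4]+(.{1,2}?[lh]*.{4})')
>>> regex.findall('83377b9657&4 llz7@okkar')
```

The pattern matches exactly 4 of a digit, then zero or more of the literal 'b', then one or more of a character in [5-9] (lazy) (captured); then one or more of a non-word character, then one or more of a character in [1-4]; then 1 to 2 of any character (lazy), then zero or more of one of [lh], then exactly 4 of any character (captured).
With 2 capturing groups, `findall` returns a 2-tuple per match.

[('3377b9657', ' llz7@o')]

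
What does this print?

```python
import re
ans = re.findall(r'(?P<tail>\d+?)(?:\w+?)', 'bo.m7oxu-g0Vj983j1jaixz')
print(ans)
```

['7', '0', '9', '3', '1']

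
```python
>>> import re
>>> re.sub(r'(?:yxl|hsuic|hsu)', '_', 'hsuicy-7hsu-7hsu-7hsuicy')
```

'_y-7_-7_-7_y'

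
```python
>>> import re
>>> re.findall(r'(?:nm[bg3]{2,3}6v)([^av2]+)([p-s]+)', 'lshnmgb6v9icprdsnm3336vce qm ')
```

2 groups means each result is a tuple of 2 captured strings — 2 here.

[('9icprd', 's'), ('ce ', 'q')]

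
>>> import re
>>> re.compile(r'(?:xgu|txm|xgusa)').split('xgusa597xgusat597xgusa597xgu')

['', 'sa597', 'sat597', 'sa597', '']

The regex engine tests alternatives in the order written; an earlier branch that matches wins even if a later one would match more.
Matches to split on: at [0:3] → 'xgu'; at [8:11] → 'xgu'; at [17:20] → 'xgu'; at [25:28] → 'xgu'.
Splitting on the pattern gives 5 pieces.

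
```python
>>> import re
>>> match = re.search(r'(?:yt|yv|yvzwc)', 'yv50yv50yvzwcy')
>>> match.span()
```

(0, 2)

Unlike `match`, `search` isn't anchored — it looks for the pattern anywhere in the string.
The match spans [0:2] → 'yv'.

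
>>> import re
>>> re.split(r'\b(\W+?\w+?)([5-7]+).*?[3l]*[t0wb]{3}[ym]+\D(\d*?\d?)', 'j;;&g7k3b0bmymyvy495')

['j', ';;&g', '7', '', 'y495']

This matches a word boundary (`\b`, zero-width); then one or more of a non-word character (lazy), then one or more of a word character (lazy) (captured); then one or more of a character in [5-7] (captured); then zero or more of any character (lazy); then zero or more of one of [3l], then exactly 3 of one of [t0wb]; then one or more of one of [ym], then a non-digit; then zero or more of a digit (lazy), then optionally a digit (captured).
Matches to split on: at [1:16] → ';;&g7k3b0bmymyv'.
`re.split` interleaves the captured-group text with the surrounding fragments.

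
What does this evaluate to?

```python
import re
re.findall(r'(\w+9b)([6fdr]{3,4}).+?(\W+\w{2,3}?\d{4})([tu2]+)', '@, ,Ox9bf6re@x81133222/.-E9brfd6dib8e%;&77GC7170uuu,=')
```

[('Ox9b', 'f6r', '@x81133', '222')]

This matches one or more of a word character, then the literal '9b' (captured); then 3 to 4 of one of [6fdr] (captured); then one or more of any character (lazy); then one or more of a non-word character, then 2 to 3 of a word character (lazy), then exactly 4 of a digit (captured); then one or more of one of [tu2] (captured).
Scanning left to right: at [4:22] match 'Ox9bf6re@x81133222', groups = ('Ox9b', 'f6r', '@x81133', '222').
4 groups means the one result is a tuple of 4 captured strings — 1 here.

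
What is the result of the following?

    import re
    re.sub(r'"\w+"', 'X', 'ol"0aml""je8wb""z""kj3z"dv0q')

Each match is replaced by 'X'.

'olXXXXdv0q'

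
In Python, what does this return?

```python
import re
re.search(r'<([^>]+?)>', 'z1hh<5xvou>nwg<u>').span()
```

(4, 11)

The match spans [4:11] → '<5xvou>'.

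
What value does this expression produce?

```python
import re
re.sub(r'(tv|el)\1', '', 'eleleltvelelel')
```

'eltvel'

The backreference `\1` re-matches whatever the first group consumed, character for character.
Matches: at [0:4] → 'elel'; at [8:12] → 'elel'.
`sub` substitutes '' at each match site.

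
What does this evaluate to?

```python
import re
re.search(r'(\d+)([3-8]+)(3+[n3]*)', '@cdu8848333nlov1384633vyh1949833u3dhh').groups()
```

('88483', '3', '3n')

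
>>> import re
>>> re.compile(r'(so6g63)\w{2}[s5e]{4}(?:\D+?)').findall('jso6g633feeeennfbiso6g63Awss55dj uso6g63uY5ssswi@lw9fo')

['so6g63', 'so6g63', 'so6g63']

The pattern matches the literal 'so6', then the literal 'g63' (captured); then exactly 2 of a word character, then exactly 4 of one of [s5e]; then one or more of a non-digit (lazy) (non-capturing group).
Matches: at [1:14] match 'so6g633feeeen', group 1 = 'so6g63'; at [18:31] match 'so6g63Awss55d', group 1 = 'so6g63'; at [34:47] match 'so6g63uY5sssw', group 1 = 'so6g63'.
With a single group, `findall` returns only what that group captured — 3 items.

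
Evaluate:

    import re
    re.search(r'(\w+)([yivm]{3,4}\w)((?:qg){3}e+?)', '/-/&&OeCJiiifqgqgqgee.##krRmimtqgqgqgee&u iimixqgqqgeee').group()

'OeCJiiifqgqgqge'

Pattern: one or more of a word character (captured); then 3 to 4 of one of [yivm], then a word character (captured); then the literal 'qg' repeated 3 times, then one or more of a literal 'e' (lazy) (captured).
Because the quantifier is non-greedy, it stops expanding at the earliest point where the rest of the pattern can succeed.
`re.search` scans for the first position where the pattern succeeds.
The match spans [5:20] → 'OeCJiiifqgqgqge'.
Captured: group 1 = 'OeCJ', group 2 = 'iiif', group 3 = 'qgqgqge'.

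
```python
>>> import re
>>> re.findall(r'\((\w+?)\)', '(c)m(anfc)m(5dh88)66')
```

['c', 'anfc', '5dh88']

Walking the string: at [0:3] match '(c)', group 1 = 'c'; at [4:10] match '(anfc)', group 1 = 'anfc'; at [11:18] match '(5dh88)', group 1 = '5dh88'.
Because there's exactly one group, `findall` drops the full match and keeps group 1 from each hit.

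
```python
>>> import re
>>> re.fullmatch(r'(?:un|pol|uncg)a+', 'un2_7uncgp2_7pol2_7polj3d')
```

None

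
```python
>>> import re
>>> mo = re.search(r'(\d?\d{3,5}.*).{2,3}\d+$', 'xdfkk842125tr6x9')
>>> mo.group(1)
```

'842125tr'

The match spans [5:16] → '842125tr6x9'.
Captured: group 1 = '842125tr'.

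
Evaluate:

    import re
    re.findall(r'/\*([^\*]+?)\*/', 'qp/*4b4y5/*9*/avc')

['9']

Because there's exactly one group, `findall` drops the full match and keeps group 1 from the one hit.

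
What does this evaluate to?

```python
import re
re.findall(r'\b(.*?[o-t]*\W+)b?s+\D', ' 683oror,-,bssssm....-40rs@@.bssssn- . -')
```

The `?` after the quantifier makes it lazy — it takes as little as possible before letting the rest of the pattern try.
With a single group, `findall` returns only what that group captured — 2 items.

['683oror,-,', '....-40rs@@.']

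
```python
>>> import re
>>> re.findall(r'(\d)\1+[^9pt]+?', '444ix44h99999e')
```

`\1` has to match the exact text group 1 already captured.
`findall` collects group 1 from each match (3 total).

['4', '4', '9']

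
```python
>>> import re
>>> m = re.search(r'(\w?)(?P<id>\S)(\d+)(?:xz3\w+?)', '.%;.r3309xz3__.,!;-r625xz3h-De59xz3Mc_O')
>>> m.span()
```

With the lazy modifier that quantifier settles for the fewest repetitions that let the rest of the pattern succeed (the atoms after it are unaffected and can still be greedy).
The match spans [4:13] → 'r3309xz3_'.

(4, 13)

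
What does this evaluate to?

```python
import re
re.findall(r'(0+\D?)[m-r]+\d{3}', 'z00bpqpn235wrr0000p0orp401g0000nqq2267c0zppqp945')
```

['00b', '0o', '0000n', '0z']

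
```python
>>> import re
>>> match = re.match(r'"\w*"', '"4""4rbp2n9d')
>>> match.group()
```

`re.match` won't scan ahead — the pattern has to work from the very first character.
The match spans [0:3] → '"4"'.

'"4"'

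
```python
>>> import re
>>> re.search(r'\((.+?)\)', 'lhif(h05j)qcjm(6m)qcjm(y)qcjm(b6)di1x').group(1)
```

'h05j'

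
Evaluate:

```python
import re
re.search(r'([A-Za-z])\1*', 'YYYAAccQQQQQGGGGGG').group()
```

`\1` has to match the exact text group 1 already captured.
Unlike `match`, `search` isn't anchored — it looks for the pattern anywhere in the string.
The match spans [0:3] → 'YYY'.
Captured: group 1 = 'Y'.

'YYY'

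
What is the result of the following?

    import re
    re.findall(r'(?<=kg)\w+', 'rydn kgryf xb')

['ryf']

The lookaround is zero-width — it requires the adjacent text to match without consuming it, so the asserted text isn't part of the match.
Matches: at [7:10] → 'ryf'.
No capturing groups, so `findall` returns the 1 full match string.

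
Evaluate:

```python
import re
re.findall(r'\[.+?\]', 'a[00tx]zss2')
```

['[00tx]']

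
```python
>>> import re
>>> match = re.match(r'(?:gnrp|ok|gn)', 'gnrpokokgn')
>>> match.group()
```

'gnrp'

The regex engine tests alternatives in the order written; an earlier branch that matches wins even if a later one would match more.
`re.match` won't scan ahead — the pattern has to work from the very first character.
The match spans [0:4] → 'gnrp'.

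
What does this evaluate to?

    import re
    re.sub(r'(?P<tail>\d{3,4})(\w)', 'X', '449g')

'X'

This matches 3 to 4 of a digit (captured as 'tail'); then a word character (captured).
Matches: at [0:4] → '449g'.
Each match is replaced by 'X'.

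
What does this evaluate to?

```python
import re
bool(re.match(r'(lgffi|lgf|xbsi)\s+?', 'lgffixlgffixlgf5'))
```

`re.match` only tries the pattern at the start of the string.
Here the string doesn't start with a match, so the call returns None, and `bool(None)` is False.

False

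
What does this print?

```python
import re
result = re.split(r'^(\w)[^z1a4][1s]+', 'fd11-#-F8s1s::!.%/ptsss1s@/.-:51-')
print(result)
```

['', 'f', '-#-F8s1s::!.%/ptsss1s@/.-:51-']

With a capturing group present, the delimiter's captured portion is kept in the result list.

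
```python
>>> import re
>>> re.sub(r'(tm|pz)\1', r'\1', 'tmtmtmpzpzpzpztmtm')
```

After group 1 captures some text, `\1` only succeeds where that same text appears again.
`\1` in the replacement pulls in group 1's text for each match.

'tmtmpzpztm'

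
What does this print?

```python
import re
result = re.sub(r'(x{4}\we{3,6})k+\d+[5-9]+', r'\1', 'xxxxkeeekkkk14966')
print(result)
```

xxxxkeee

This matches exactly 4 of a literal 'x', then a word character, then 3 to 6 of a literal 'e' (captured); then one or more of the literal 'k', then one or more of a digit, then one or more of a character in [5-9].
Matches: at [0:17] → 'xxxxkeeekkkk14966'.
`\1` in the replacement pulls in group 1's text for each match.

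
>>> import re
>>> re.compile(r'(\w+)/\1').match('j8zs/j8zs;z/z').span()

(0, 9)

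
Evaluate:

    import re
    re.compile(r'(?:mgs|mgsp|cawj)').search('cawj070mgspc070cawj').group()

`re.search` tries every starting position until one works.
The match spans [0:4] → 'cawj'.

'cawj'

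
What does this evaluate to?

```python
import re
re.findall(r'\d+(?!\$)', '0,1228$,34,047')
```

['0', '122', '34', '047']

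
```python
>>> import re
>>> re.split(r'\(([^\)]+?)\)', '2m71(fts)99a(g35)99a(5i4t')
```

['2m71', 'fts', '99a', 'g35', '99a(5i4t']

Because the pattern has a capturing group, `split` also inserts each captured text between the pieces.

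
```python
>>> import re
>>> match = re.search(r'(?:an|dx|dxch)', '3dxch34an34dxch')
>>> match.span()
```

(1, 3)

`|` is ordered: at each position the engine commits to the first alternative that works.
The match spans [1:3] → 'dx'.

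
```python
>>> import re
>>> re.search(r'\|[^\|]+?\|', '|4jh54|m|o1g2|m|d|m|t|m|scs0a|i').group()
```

'|4jh54|'

`search` walks the string left to right and returns the first match it finds.
The match spans [0:7] → '|4jh54|'.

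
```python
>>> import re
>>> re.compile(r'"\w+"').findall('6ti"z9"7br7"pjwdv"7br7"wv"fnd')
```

Walking the string: at [3:7] → '"z9"'; at [11:18] → '"pjwdv"'; at [22:26] → '"wv"'.
With no groups in the pattern, `findall` gives back each whole match — 3 here.

['"z9"', '"pjwdv"', '"wv"']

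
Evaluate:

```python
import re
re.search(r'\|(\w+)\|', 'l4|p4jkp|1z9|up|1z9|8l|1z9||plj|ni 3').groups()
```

The match spans [2:9] → '|p4jkp|'.
Captured: group 1 = 'p4jkp'.

('p4jkp',)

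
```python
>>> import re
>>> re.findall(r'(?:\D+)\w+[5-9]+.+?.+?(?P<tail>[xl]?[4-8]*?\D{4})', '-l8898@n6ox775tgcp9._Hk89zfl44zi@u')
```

This matches one or more of a non-digit (non-capturing group); then one or more of a word character, then one or more of a character in [5-9]; then one or more of any character (lazy), then one or more of any character (lazy); then optionally one of [xl], then zero or more of a character in [4-8] (lazy), then exactly 4 of a non-digit (captured as 'tail').
Walking the string: at [0:18] match '-l8898@n6ox775tgcp', group 1 = 'x775tgcp'; at [19:34] match '._Hk89zfl44zi@u', group 1 = 'l44zi@u'.
With a single group, `findall` returns only what that group captured — 2 items.

['x775tgcp', 'l44zi@u']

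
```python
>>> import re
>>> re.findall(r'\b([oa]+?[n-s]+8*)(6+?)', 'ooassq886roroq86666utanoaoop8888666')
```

[('ooassq88', '6')]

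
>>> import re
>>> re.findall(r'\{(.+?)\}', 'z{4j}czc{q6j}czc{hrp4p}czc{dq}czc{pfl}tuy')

['4j', 'q6j', 'hrp4p', 'dq', 'pfl']

Scanning left to right: at [1:5] match '{4j}', group 1 = '4j'; at [8:13] match '{q6j}', group 1 = 'q6j'; at [16:23] match '{hrp4p}', group 1 = 'hrp4p'; at [26:30] match '{dq}', group 1 = 'dq'; at [33:38] match '{pfl}', group 1 = 'pfl'.
Because there's exactly one group, `findall` drops the full match and keeps group 1 from each hit.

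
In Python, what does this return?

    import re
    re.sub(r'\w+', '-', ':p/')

':-/'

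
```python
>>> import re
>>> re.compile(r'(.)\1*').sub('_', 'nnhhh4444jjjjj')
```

'____'

`\1` has to match the exact text group 1 already captured.
Matches: at [0:2] → 'nn'; at [2:5] → 'hhh'; at [5:9] → '4444'; at [9:14] → 'jjjjj'.
Every occurrence is swapped for '_'.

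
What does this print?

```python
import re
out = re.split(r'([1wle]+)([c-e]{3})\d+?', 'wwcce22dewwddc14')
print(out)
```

['', 'ww', 'cce', '2d', 'eww', 'ddc', '4']

Pattern: one or more of one of [1wle] (captured); then exactly 3 of a character in [c-e] (captured); then one or more of a digit (lazy).
Lazy quantifiers expand one character at a time until the remainder of the pattern can match.
Matches to split on: at [0:6] → 'wwcce2'; at [8:15] → 'ewwddc1'.
The group in the pattern means `split` returns the separators' captures alongside the pieces.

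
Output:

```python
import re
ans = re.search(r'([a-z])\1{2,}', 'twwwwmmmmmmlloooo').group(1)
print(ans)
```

w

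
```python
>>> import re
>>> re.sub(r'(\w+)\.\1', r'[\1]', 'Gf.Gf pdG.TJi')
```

'[Gf] pdG.TJi'

After group 1 captures some text, `\1` only succeeds where that same text appears again.
Matches: at [0:5] → 'Gf.Gf'.
The replacement refers to a captured group, so each match is rewritten using its own captured text.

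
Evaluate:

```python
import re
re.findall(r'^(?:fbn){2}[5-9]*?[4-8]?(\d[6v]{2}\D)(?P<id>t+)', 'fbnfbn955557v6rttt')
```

[('7v6r', 'ttt')]

Pattern: anchored at the start of the string; then the literal 'fbn' repeated 2 times, then zero or more of a character in [5-9] (lazy), then optionally a character in [4-8]; then a digit, then exactly 2 of one of [6v], then a non-digit (captured); then one or more of a literal 't' (captured as 'id').
Walking the string: at [0:18] match 'fbnfbn955557v6rttt', groups = ('7v6r', 'ttt').
2 groups means the one result is a tuple of 2 captured strings — 1 here.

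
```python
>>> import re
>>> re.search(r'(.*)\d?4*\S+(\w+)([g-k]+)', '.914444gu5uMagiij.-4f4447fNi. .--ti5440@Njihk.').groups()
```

The pattern matches zero or more of any character (captured); then optionally a digit, then zero or more of a literal '4', then one or more of a non-whitespace character; then one or more of a word character (captured); then one or more of a character in [g-k] (captured).
Unlike `match`, `search` isn't anchored — it looks for the pattern anywhere in the string.
The match spans [0:45] → '.914444gu5uMagiij.-4f4447fNi. .--ti5440@Njihk'.
Captured: group 1 = '.914444gu5uMagiij.-4f4447fNi. .--ti5440@Nj', group 2 = 'h', group 3 = 'k'.

('.914444gu5uMagiij.-4f4447fNi. .--ti5440@Nj', 'h', 'k')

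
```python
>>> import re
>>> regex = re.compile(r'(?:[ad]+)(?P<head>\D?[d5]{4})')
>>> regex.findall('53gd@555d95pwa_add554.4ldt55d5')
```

['@555d', 'dd55', 't55d5']

One capturing group, so `findall` returns just the captured substring from each match — 3 in all.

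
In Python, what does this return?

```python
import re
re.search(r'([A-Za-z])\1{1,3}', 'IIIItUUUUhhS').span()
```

The backreference `\1` re-matches whatever the first group consumed, character for character.
`re.search` scans for the first position where the pattern succeeds.
The match spans [0:4] → 'IIII'.
Captured: group 1 = 'I'.

(0, 4)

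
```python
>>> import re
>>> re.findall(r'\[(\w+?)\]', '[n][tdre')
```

Walking the string: at [0:3] match '[n]', group 1 = 'n'.
`findall` collects group 1 from the one match (1 total).

['n']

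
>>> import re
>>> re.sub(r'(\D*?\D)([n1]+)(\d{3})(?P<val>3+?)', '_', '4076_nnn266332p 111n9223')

'4076_32_'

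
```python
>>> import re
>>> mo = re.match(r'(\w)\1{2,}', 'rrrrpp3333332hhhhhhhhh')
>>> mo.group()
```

'rrrr'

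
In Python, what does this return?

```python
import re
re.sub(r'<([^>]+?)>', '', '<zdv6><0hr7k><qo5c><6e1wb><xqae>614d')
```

'614d'

Matches: at [0:6] → '<zdv6>'; at [6:13] → '<0hr7k>'; at [13:19] → '<qo5c>'; at [19:26] → '<6e1wb>'; at [26:32] → '<xqae>'.
Every occurrence is swapped for ''.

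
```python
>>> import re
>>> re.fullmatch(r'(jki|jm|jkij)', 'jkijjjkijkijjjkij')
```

None

`fullmatch` succeeds only if the pattern covers the string from start to end.
Here the string isn't matched end-to-end, so the call returns None.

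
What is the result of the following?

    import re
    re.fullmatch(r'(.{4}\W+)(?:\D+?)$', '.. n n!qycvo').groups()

('.. n ',)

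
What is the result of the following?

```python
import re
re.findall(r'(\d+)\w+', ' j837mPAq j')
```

['837']

This matches one or more of a digit (captured); then one or more of a word character.
With a single group, `findall` returns only what that group captured — 1 item.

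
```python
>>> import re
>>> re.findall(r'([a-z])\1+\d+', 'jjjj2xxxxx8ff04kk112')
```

['j', 'x', 'f', 'k']

A backreference is literal: `\1` must see the identical characters the first group matched.
One capturing group, so `findall` returns just the captured substring from each match — 4 in all.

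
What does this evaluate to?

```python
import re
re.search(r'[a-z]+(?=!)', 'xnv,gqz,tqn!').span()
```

The lookaround is zero-width — it requires the adjacent text to match without consuming it, so the asserted text isn't part of the match.
`re.search` tries every starting position until one works.
The match spans [8:11] → 'tqn'.

(8, 11)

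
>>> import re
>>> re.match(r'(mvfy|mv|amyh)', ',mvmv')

None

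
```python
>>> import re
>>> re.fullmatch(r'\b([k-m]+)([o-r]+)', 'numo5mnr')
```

None

The pattern matches a word boundary (`\b`, zero-width); then one or more of a character in [k-m] (captured); then one or more of a character in [o-r] (captured).
For `fullmatch`, every character of the input must be accounted for by the pattern.
Here the string isn't matched end-to-end, so the call returns None.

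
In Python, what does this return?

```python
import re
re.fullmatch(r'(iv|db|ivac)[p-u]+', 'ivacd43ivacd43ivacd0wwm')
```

None

`fullmatch` succeeds only if the pattern covers the string from start to end.
Here the pattern can't cover the whole string, so the call returns None.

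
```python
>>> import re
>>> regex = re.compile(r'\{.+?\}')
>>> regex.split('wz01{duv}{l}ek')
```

Matches to split on: at [4:9] → '{duv}'; at [9:12] → '{l}'.
Each match becomes a cut point; 3 segments remain.

['wz01', '', 'ek']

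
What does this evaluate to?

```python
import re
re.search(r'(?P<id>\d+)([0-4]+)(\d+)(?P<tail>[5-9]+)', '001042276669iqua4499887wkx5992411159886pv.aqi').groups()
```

This matches one or more of a digit (captured as 'id'); then one or more of a character in [0-4] (captured); then one or more of a digit (captured); then one or more of a character in [5-9] (captured as 'tail').
`re.search` scans for the first position where the pattern succeeds.
The match spans [0:12] → '001042276669'.
Captured: group 1 = '001042', group 2 = '2', group 3 = '7666', group 4 = '9'.

('001042', '2', '7666', '9')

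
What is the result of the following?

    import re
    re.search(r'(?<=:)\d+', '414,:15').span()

The lookaround is zero-width — it requires the adjacent text to match without consuming it, so the asserted text isn't part of the match.
`re.search` scans for the first position where the pattern succeeds.
The match spans [5:7] → '15'.

(5, 7)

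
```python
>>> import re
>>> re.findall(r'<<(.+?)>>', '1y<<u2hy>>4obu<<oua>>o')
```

['u2hy', 'oua']

Scanning left to right: at [2:10] match '<<u2hy>>', group 1 = 'u2hy'; at [14:21] match '<<oua>>', group 1 = 'oua'.
One capturing group, so `findall` returns just the captured substring from each match — 2 in all.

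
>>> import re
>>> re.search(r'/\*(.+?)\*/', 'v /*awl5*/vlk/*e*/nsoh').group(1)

'awl5'

Lazy quantifiers expand one character at a time until the remainder of the pattern can match.
Unlike `match`, `search` isn't anchored — it looks for the pattern anywhere in the string.
The match spans [2:10] → '/*awl5*/'.
Captured: group 1 = 'awl5'.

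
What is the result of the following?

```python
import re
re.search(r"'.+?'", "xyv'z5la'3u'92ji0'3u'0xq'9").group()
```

Lazy quantifiers expand one character at a time until the remainder of the pattern can match.
The match spans [3:9] → "'z5la'".

"'z5la'"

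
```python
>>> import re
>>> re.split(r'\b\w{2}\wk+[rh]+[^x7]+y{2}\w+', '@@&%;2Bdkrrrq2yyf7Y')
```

Pattern: a word boundary (`\b`, zero-width); then exactly 2 of a word character; then a word character, then one or more of a literal 'k'; then one or more of one of [rh], then one or more of any character except [x7]; then exactly 2 of a literal 'y', then one or more of a word character.
Matches to split on: at [5:19] → '2Bdkrrrq2yyf7Y'.
Each match becomes a cut point; 2 segments remain.

['@@&%;', '']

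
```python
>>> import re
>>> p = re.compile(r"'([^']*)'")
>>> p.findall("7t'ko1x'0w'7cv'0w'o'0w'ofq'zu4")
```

['ko1x', '7cv', 'o', 'ofq']

Matches: at [2:8] match "'ko1x'", group 1 = 'ko1x'; at [10:15] match "'7cv'", group 1 = '7cv'; at [17:20] match "'o'", group 1 = 'o'; at [22:27] match "'ofq'", group 1 = 'ofq'.
`findall` collects group 1 from each match (4 total).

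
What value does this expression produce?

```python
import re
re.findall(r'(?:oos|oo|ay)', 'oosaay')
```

['oos', 'ay']

Alternation tries branches left to right and keeps the first one that lets the overall match succeed at that position.
Scanning left to right: at [0:3] → 'oos'; at [4:6] → 'ay'.
No capturing groups, so `findall` returns the 2 full match strings.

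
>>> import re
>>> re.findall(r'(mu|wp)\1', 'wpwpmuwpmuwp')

`\1` is not a pattern — it's the concrete string captured by group 1, re-applied verbatim.
`findall` collects group 1 from the one match (1 total).

['wp']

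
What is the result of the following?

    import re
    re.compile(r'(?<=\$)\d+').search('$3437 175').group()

'3437'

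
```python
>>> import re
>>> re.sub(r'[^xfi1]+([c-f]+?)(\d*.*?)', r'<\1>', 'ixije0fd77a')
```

With the lazy modifier that quantifier settles for the fewest repetitions that let the rest of the pattern succeed (the atoms after it are unaffected and can still be greedy).
`\1` in the replacement pulls in group 1's text for each match.

'ixi<f>d77a'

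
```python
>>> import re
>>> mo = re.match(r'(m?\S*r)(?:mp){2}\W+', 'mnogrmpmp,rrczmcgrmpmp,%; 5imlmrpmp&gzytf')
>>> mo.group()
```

'mnogrmpmp,rrczmcgrmpmp,%; '

With `match`, the pattern is implicitly anchored at the beginning.
The match spans [0:26] → 'mnogrmpmp,rrczmcgrmpmp,%; '.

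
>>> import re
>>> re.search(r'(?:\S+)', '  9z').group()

The pattern matches one or more of a non-whitespace character (non-capturing group).
`re.search` tries every starting position until one works.
The match spans [2:4] → '9z'.

'9z'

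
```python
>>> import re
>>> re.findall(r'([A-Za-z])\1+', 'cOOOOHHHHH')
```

['O', 'H']

`\1` has to match the exact text group 1 already captured.
Walking the string: at [1:5] match 'OOOO', group 1 = 'O'; at [5:10] match 'HHHHH', group 1 = 'H'.
With a single group, `findall` returns only what that group captured — 2 items.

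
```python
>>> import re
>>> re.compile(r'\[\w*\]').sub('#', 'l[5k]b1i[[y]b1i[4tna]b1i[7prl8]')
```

'l#b1i[#b1i#b1i#'

Matches: at [1:5] → '[5k]'; at [9:12] → '[y]'; at [15:21] → '[4tna]'; at [24:31] → '[7prl8]'.
Each match is replaced by '#'.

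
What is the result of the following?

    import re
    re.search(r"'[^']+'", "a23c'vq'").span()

(4, 8)

The match spans [4:8] → "'vq'".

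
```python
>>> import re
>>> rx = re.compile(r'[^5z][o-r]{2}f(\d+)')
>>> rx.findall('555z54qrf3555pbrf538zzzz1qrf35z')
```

One capturing group, so `findall` returns just the captured substring from each match — 2 in all.

['3555', '35']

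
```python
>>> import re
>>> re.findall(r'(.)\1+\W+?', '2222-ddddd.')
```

['2', 'd']

`\1` has to match the exact text group 1 already captured.
Walking the string: at [0:5] match '2222-', group 1 = '2'; at [5:11] match 'ddddd.', group 1 = 'd'.
`findall` collects group 1 from each match (2 total).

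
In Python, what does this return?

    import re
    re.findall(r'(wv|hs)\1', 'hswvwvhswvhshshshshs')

A backreference is literal: `\1` must see the identical characters the first group matched.
Matches: at [2:6] match 'wvwv', group 1 = 'wv'; at [10:14] match 'hshs', group 1 = 'hs'; at [14:18] match 'hshs', group 1 = 'hs'.
One capturing group, so `findall` returns just the captured substring from each match — 3 in all.

['wv', 'hs', 'hs']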